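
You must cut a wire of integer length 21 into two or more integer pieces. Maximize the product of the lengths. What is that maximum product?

2187

Let f[k] be the best product for length k (with at least one cut). For each first piece i, the rest contributes max(k−i, f[k−i]).
f[2] = 1·max(1,0) = 1·1 = 1
f[3] = max(1·2, 2·1) = 2
f[4] = max(1·3, 2·2, 3·1) = 4
f[5] = max(1·4, 2·3, 3·2, 4·1) = 6
f[6] = max(1·6, 2·4, 3·3, 4·2, 5·1) = 9
f[7] = max(1·9, 2·6, 3·4, 4·3, 5·2, 6·1) = 12
f[8] = max(1·12, 2·9, 3·6, …, 6·2, 7·1) = 18
f[9] = max(1·18, 2·12, 3·9, …, 7·2, 8·1) = 27
f[10] = max(1·27, 2·18, 3·12, …, 8·2, 9·1) = 36
f[11] = max(1·36, 2·27, 3·18, …, 9·2, 10·1) = 54
f[12] = max(1·54, 2·36, 3·27, …, 10·2, 11·1) = 81
f[13] = max(1·81, 2·54, 3·36, …, 11·2, 12·1) = 108
f[14] = max(1·108, 2·81, 3·54, …, 12·2, 13·1) = 162
f[15] = max(1·162, 2·108, 3·81, …, 13·2, 14·1) = 243
f[16] = max(1·243, 2·162, 3·108, …, 14·2, 15·1) = 324
f[17] = max(1·324, 2·243, 3·162, …, 15·2, 16·1) = 486
f[18] = max(1·486, 2·324, 3·243, …, 16·2, 17·1) = 729
f[19] = max(1·729, 2·486, 3·324, …, 17·2, 18·1) = 972
f[20] = max(1·972, 2·729, 3·486, …, 18·2, 19·1) = 1458
f[21] = max(1·1458, 2·972, 3·729, …, 19·2, 20·1) = 2187
One optimal split: 3 + 3 + 3 + 3 + 3 + 3 + 3; product 3·3·3·3·3·3·3 = 2187.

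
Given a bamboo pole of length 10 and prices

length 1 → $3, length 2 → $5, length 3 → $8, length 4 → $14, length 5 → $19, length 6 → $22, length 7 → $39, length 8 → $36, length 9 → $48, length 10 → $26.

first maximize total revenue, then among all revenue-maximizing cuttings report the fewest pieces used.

2

Let r[k] be the best obtainable value from length k. For each k, try every first piece i and keep the best of price[i] + r[k−i].
r[1] = 3
r[2] = max(3+3, 5+0) = 6
r[3] = max(3+6, 5+3, 8+0) = 9
r[4] = max(3+9, 5+6, 8+3, 14+0) = 14
r[5] = max(3+14, 5+9, 8+6, 14+3, 19+0) = 19
r[6] = max(3+19, 5+14, 8+9, 14+6, 19+3, 22+0) = 22
r[7] = max(3+22, 5+19, 8+14, …, 22+3, 39+0) = 39
r[8] = max(3+39, 5+22, 8+19, …, 39+3, 36+0) = 42
r[9] = max(3+42, 5+39, 8+22, …, 36+3, 48+0) = 48
r[10] = max(3+48, 5+42, 8+39, …, 48+3, 26+0) = 51
Maximum revenue is $51.
Now minimize piece count subject to staying optimal: for each k, pieces[k] = 1 + min over i with p[i]+r[k−i]=r[k] of pieces[k−i].
pieces[7] = 1
pieces[8] = 2
pieces[9] = 1
pieces[10] = 2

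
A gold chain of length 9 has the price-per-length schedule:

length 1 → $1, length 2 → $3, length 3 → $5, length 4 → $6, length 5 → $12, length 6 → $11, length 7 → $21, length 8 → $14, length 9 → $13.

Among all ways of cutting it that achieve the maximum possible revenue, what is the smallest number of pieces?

2

Build r[k] bottom-up: r[k] = max over allowed piece i of (p[i] + r[k−i]).
r[1] = 1
r[2] = 3
r[3] = 5
r[4] = 6  (first piece 1, then r[3]=5)
r[5] = 12
r[6] = 13  (first piece 1, then r[5]=12)
r[7] = 21
r[8] = 22  (first piece 1, then r[7]=21)
r[9] = 24  (first piece 2, then r[7]=21)
Maximum revenue is $24.
Now minimize piece count subject to staying optimal: for each k, pieces[k] = 1 + min over i with p[i]+r[k−i]=r[k] of pieces[k−i].
pieces[6] = 2
pieces[7] = 1
pieces[8] = 2
pieces[9] = 2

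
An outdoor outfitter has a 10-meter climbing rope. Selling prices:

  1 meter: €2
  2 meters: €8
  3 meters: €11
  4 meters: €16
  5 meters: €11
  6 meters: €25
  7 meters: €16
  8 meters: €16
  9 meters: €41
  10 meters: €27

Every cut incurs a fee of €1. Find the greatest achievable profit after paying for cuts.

Let r[k] be the best obtainable value from length k. For each k, try every first piece i and keep the best of price[i] + r[k−i] minus the 1 cut fee when i<k.
r[1] = 2
r[2] = max(2+2-1, 8+0) = 8
r[3] = max(2+8-1, 8+2-1, 11+0) = 11
r[4] = max(2+11-1, 8+8-1, 11+2-1, 16+0) = 16
r[5] = max(2+16-1, 8+11-1, 11+8-1, 16+2-1, 11+0) = 18
r[6] = max(2+18-1, 8+16-1, 11+11-1, 16+8-1, 11+2-1, 25+0) = 25
r[7] = max(2+25-1, 8+18-1, 11+16-1, …, 25+2-1, 16+0) = 26
r[8] = max(2+26-1, 8+25-1, 11+18-1, …, 16+2-1, 16+0) = 32
r[9] = max(2+32-1, 8+26-1, 11+25-1, …, 16+2-1, 41+0) = 41
r[10] = max(2+41-1, 8+32-1, 11+26-1, …, 41+2-1, 27+0) = 42
One optimal plan: pieces 9 + 1 (1 cut) → €43 − €1 = €42.

42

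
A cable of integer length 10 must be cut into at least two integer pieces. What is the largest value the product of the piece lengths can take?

36

Define g[k] = max over 1≤i<k of i · max(k−i, g[k−i]); the inner max lets the remainder stay uncut if that's better.
g[2] = 1·max(1,0) = 1·1 = 1
g[3] = 1·max(2,1) = 1·2 = 2
g[4] = 2·max(2,1) = 2·2 = 4
g[5] = 2·max(3,2) = 2·3 = 6
g[6] = 3·max(3,2) = 3·3 = 9
g[7] = 2·max(5,6) = 2·6 = 12
g[8] = 2·max(6,9) = 2·9 = 18
g[9] = 3·max(6,9) = 3·9 = 27
g[10] = 2·max(8,18) = 2·18 = 36
One optimal split: 3 + 3 + 2 + 2; product 3·3·2·2 = 36.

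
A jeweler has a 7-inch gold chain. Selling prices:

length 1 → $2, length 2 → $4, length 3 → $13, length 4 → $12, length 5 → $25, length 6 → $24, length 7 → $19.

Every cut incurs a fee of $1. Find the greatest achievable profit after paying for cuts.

Build r[k] bottom-up: r[k] = max over allowed piece i of (p[i] + r[k−i]) − 1 per cut.
r[1] = 2
r[2] = max(2+2-1, 4+0) = 4
r[3] = max(2+4-1, 4+2-1, 13+0) = 13
r[4] = max(2+13-1, 4+4-1, 13+2-1, 12+0) = 14
r[5] = max(2+14-1, 4+13-1, 13+4-1, 12+2-1, 25+0) = 25
r[6] = max(2+25-1, 4+14-1, 13+13-1, 12+4-1, 25+2-1, 24+0) = 26
r[7] = max(2+26-1, 4+25-1, 13+14-1, …, 24+2-1, 19+0) = 28
One optimal plan: pieces 5 + 2 (1 cut) → $29 − $1 = $28.

28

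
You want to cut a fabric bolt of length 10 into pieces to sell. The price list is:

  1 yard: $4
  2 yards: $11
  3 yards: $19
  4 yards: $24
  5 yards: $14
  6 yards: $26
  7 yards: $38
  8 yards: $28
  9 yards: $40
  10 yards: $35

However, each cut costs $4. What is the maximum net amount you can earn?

54

Build v[k] bottom-up: v[k] = max over allowed piece i of (p[i] + v[k−i]) − 4 per cut.
v[1] = 4
v[2] = 11
v[3] = 19
v[4] = 24
v[5] = 26  (first piece 2, then v[3]=19)
v[6] = 34  (first piece 3, then v[3]=19)
v[7] = 39  (first piece 3, then v[4]=24)
v[8] = 44  (first piece 4, then v[4]=24)
v[9] = 49  (first piece 3, then v[6]=34)
v[10] = 54  (first piece 3, then v[7]=39)
One optimal plan: pieces 4 + 3 + 3 (2 cuts) → $62 − $8 = $54.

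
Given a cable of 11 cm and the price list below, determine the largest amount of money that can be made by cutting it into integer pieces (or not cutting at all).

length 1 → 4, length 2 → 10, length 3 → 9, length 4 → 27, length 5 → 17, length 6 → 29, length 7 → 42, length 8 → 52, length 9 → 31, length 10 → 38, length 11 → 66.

69

Build r[k] bottom-up: r[k] = max over allowed piece i of (p[i] + r[k−i]).
r[1] = 4
r[2] = 10
r[3] = 14  (first piece 1, then r[2]=10)
r[4] = 27
r[5] = 31  (first piece 1, then r[4]=27)
r[6] = 37  (first piece 2, then r[4]=27)
r[7] = 42
r[8] = 54  (first piece 4, then r[4]=27)
r[9] = 58  (first piece 1, then r[8]=54)
r[10] = 64  (first piece 2, then r[8]=54)
r[11] = 69  (first piece 4, then r[7]=42)
One optimal cutting: 7 + 4 → 42 + 27 = 69.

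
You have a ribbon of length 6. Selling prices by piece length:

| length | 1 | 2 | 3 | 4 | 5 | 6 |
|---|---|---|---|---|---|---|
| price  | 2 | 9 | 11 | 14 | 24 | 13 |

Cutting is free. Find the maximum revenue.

27

Let r[k] be the best obtainable value from length k. For each k, try every first piece i and keep the best of price[i] + r[k−i].
r[1] = 2
r[2] = max(2+2, 9+0) = 9
r[3] = max(2+9, 9+2, 11+0) = 11
r[4] = max(2+11, 9+9, 11+2, 14+0) = 18
r[5] = max(2+18, 9+11, 11+9, 14+2, 24+0) = 24
r[6] = max(2+24, 9+18, 11+11, 14+9, 24+2, 13+0) = 27
One optimal cutting: 2 + 2 + 2 → ¢9 + ¢9 + ¢9 = ¢27.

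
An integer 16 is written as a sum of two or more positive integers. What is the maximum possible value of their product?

Let prod[k] be the best product for length k (with at least one cut). For each first piece i, the rest contributes max(k−i, prod[k−i]).
prod[2] = 1*max(1,0) = 1*1 = 1
prod[3] = 1*max(2,1) = 1*2 = 2
prod[4] = 2*max(2,1) = 2*2 = 4
prod[5] = 2*max(3,2) = 2*3 = 6
prod[6] = 3*max(3,2) = 3*3 = 9
prod[7] = 2*max(5,6) = 2*6 = 12
prod[8] = 2*max(6,9) = 2*9 = 18
prod[9] = 3*max(6,9) = 3*9 = 27
prod[10] = 2*max(8,18) = 2*18 = 36
prod[11] = 2*max(9,27) = 2*27 = 54
prod[12] = 3*max(9,27) = 3*27 = 81
prod[13] = 2*max(11,54) = 2*54 = 108
prod[14] = 2*max(12,81) = 2*81 = 162
prod[15] = 3*max(12,81) = 3*81 = 243
prod[16] = 2*max(14,162) = 2*162 = 324
One optimal split: 3 + 3 + 3 + 3 + 2 + 2; product 3*3*3*3*2*2 = 324.

324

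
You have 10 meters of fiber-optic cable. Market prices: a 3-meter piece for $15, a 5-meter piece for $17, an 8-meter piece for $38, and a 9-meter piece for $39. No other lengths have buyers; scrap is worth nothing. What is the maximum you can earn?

Consider every possible first cut. best[k] is the best of p[i]+best[k−i] over all sellable i≤k.
best[1] = 0
best[2] = 0
best[3] = 15
best[4] = 15
best[5] = max(15+0, 17+0) = 17
best[6] = max(15+15, 17+0) = 30
best[7] = max(15+15, 17+0) = 30
best[8] = max(15+17, 17+15, 38+0) = 38
best[9] = max(15+30, 17+15, 38+0, 39+0) = 45
best[10] = max(15+30, 17+17, 38+0, 39+0) = 45
One optimal cutting: pieces 3 + 3 + 3 with 1 meter of scrap → $45.

45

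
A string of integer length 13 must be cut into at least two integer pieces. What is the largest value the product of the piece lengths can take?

Fill g[k] for k=2..13: at each k try every first piece i and multiply by the better of (k−i) uncut or g[k−i].
g[2] = 1×max(1,0) = 1×1 = 1
g[3] = max(1×2, 2×1) = 2
g[4] = max(1×3, 2×2, 3×1) = 4
g[5] = max(1×4, 2×3, 3×2, 4×1) = 6
g[6] = max(1×6, 2×4, 3×3, 4×2, 5×1) = 9
g[7] = max(1×9, 2×6, 3×4, 4×3, 5×2, 6×1) = 12
g[8] = max(1×12, 2×9, 3×6, …, 6×2, 7×1) = 18
g[9] = max(1×18, 2×12, 3×9, …, 7×2, 8×1) = 27
g[10] = max(1×27, 2×18, 3×12, …, 8×2, 9×1) = 36
g[11] = max(1×36, 2×27, 3×18, …, 9×2, 10×1) = 54
g[12] = max(1×54, 2×36, 3×27, …, 10×2, 11×1) = 81
g[13] = max(1×81, 2×54, 3×36, …, 11×2, 12×1) = 108
One optimal split: 3 + 3 + 3 + 2 + 2; product 3×3×3×2×2 = 108.

108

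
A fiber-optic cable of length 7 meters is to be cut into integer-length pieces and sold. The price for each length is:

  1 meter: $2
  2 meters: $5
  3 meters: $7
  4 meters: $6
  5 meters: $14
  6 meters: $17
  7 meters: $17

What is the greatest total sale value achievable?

Let best[k] be the best obtainable value from length k. For each k, try every first piece i and keep the best of price[i] + best[k−i].
best[1] = 2
best[2] = 5
best[3] = 7  (first piece 1, then best[2]=5)
best[4] = 10  (first piece 2, then best[2]=5)
best[5] = 14
best[6] = 17
best[7] = 19  (first piece 1, then best[6]=17)
One optimal cutting: 6 + 1 → $17 + $2 = $19.

19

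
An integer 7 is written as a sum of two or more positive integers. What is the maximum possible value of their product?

12

Let g[k] be the best product for length k (with at least one cut). For each first piece i, the rest contributes max(k−i, g[k−i]).
g[2] = 1×max(1,0) = 1×1 = 1
g[3] = max(1×2, 2×1) = 2
g[4] = max(1×3, 2×2, 3×1) = 4
g[5] = max(1×4, 2×3, 3×2, 4×1) = 6
g[6] = max(1×6, 2×4, 3×3, 4×2, 5×1) = 9
g[7] = max(1×9, 2×6, 3×4, 4×3, 5×2, 6×1) = 12
One optimal split: 3 + 2 + 2; product 3×2×2 = 12.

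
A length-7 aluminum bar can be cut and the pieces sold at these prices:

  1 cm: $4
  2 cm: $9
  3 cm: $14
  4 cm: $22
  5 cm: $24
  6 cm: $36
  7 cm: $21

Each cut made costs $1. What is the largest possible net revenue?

39

Build r[k] bottom-up: r[k] = max over allowed piece i of (p[i] + r[k−i]) − 1 per cut.
r[1] = 4
r[2] = max(4+4-1, 9+0) = 9
r[3] = max(4+9-1, 9+4-1, 14+0) = 14
r[4] = max(4+14-1, 9+9-1, 14+4-1, 22+0) = 22
r[5] = max(4+22-1, 9+14-1, 14+9-1, 22+4-1, 24+0) = 25
r[6] = max(4+25-1, 9+22-1, 14+14-1, 22+9-1, 24+4-1, 36+0) = 36
r[7] = max(4+36-1, 9+25-1, 14+22-1, …, 36+4-1, 21+0) = 39
One optimal plan: pieces 6 + 1 (1 cut) → $40 − $1 = $39.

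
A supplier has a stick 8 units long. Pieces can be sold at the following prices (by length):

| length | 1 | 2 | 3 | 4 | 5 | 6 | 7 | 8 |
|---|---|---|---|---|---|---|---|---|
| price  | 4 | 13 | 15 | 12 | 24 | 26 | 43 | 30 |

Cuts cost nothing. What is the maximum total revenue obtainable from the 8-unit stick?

Consider every possible first cut. r[k] is the best of p[i]+r[k−i] over all sellable i≤k.
r[1] = 4
r[2] = 13
r[3] = 17  (first piece 1, then r[2]=13)
r[4] = 26  (first piece 2, then r[2]=13)
r[5] = 30  (first piece 1, then r[4]=26)
r[6] = 39  (first piece 2, then r[4]=26)
r[7] = 43  (first piece 1, then r[6]=39)
r[8] = 52  (first piece 2, then r[6]=39)
One optimal cutting: 2 + 2 + 2 + 2 → 13 + 13 + 13 + 13 = 52.

52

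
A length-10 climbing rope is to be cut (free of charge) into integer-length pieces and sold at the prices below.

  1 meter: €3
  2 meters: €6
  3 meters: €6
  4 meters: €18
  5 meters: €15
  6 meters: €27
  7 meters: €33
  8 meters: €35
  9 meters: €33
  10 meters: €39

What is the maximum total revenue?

45

Build r[k] bottom-up: r[k] = max over allowed piece i of (p[i] + r[k−i]).
r[1] = 3
r[2] = 6  (first piece 1, then r[1]=3)
r[3] = 9  (first piece 1, then r[2]=6)
r[4] = 18
r[5] = 21  (first piece 1, then r[4]=18)
r[6] = 27
r[7] = 33
r[8] = 36  (first piece 1, then r[7]=33)
r[9] = 39  (first piece 1, then r[8]=36)
r[10] = 45  (first piece 4, then r[6]=27)
One optimal cutting: 6 + 4 → €27 + €18 = €45.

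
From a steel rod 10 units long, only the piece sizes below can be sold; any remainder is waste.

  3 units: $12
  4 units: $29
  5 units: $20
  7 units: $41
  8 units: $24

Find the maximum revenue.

58

Build r[k] bottom-up: r[k] = max over allowed piece i of (p[i] + r[k−i]).
r[1] = 0
r[2] = 0
r[3] = 12
r[4] = max(12+0, 29+0) = 29
r[5] = max(12+0, 29+0, 20+0) = 29
r[6] = max(12+12, 29+0, 20+0) = 29
r[7] = max(12+29, 29+12, 20+0, 41+0) = 41
r[8] = max(12+29, 29+29, 20+12, 41+0, 24+0) = 58
r[9] = max(12+29, 29+29, 20+29, 41+0, 24+0) = 58
r[10] = max(12+41, 29+29, 20+29, 41+12, 24+0) = 58
One optimal cutting: pieces 4 + 4 with 2 units of scrap → $58.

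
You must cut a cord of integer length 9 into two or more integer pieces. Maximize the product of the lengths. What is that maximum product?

27

Define f[k] = max over 1≤i<k of i · max(k−i, f[k−i]); the inner max lets the remainder stay uncut if that's better.
f[2] = 1·max(1,0) = 1·1 = 1
f[3] = 1·max(2,1) = 1·2 = 2
f[4] = 2·max(2,1) = 2·2 = 4
f[5] = 2·max(3,2) = 2·3 = 6
f[6] = 3·max(3,2) = 3·3 = 9
f[7] = 2·max(5,6) = 2·6 = 12
f[8] = 2·max(6,9) = 2·9 = 18
f[9] = 3·max(6,9) = 3·9 = 27
One optimal split: 3 + 3 + 3; product 3·3·3 = 27.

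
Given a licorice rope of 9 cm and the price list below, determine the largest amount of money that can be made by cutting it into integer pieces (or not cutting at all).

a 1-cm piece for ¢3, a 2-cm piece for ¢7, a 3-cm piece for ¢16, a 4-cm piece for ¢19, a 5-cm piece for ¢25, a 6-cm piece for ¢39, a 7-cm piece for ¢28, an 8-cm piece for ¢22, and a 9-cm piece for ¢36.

Consider every possible first cut. R[k] is the best of p[i]+R[k−i] over all sellable i≤k.
R[1] = 3
R[2] = 7
R[3] = 16
R[4] = 19  (first piece 1, then R[3]=16)
R[5] = 25
R[6] = 39
R[7] = 42  (first piece 1, then R[6]=39)
R[8] = 46  (first piece 2, then R[6]=39)
R[9] = 55  (first piece 3, then R[6]=39)
One optimal cutting: 6 + 3 → ¢39 + ¢16 = ¢55.

55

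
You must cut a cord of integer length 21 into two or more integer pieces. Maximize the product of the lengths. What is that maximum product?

Define P[k] = max over 1≤i<k of i · max(k−i, P[k−i]); the inner max lets the remainder stay uncut if that's better.
P[2] = 1*max(1,0) = 1*1 = 1
P[3] = max(1*2, 2*1) = 2
P[4] = max(1*3, 2*2, 3*1) = 4
P[5] = max(1*4, 2*3, 3*2, 4*1) = 6
P[6] = max(1*6, 2*4, 3*3, 4*2, 5*1) = 9
P[7] = max(1*9, 2*6, 3*4, 4*3, 5*2, 6*1) = 12
P[8] = max(1*12, 2*9, 3*6, …, 6*2, 7*1) = 18
P[9] = max(1*18, 2*12, 3*9, …, 7*2, 8*1) = 27
P[10] = max(1*27, 2*18, 3*12, …, 8*2, 9*1) = 36
P[11] = max(1*36, 2*27, 3*18, …, 9*2, 10*1) = 54
P[12] = max(1*54, 2*36, 3*27, …, 10*2, 11*1) = 81
P[13] = max(1*81, 2*54, 3*36, …, 11*2, 12*1) = 108
P[14] = max(1*108, 2*81, 3*54, …, 12*2, 13*1) = 162
P[15] = max(1*162, 2*108, 3*81, …, 13*2, 14*1) = 243
P[16] = max(1*243, 2*162, 3*108, …, 14*2, 15*1) = 324
P[17] = max(1*324, 2*243, 3*162, …, 15*2, 16*1) = 486
P[18] = max(1*486, 2*324, 3*243, …, 16*2, 17*1) = 729
P[19] = max(1*729, 2*486, 3*324, …, 17*2, 18*1) = 972
P[20] = max(1*972, 2*729, 3*486, …, 18*2, 19*1) = 1458
P[21] = max(1*1458, 2*972, 3*729, …, 19*2, 20*1) = 2187
One optimal split: 3 + 3 + 3 + 3 + 3 + 3 + 3; product 3*3*3*3*3*3*3 = 2187.

2187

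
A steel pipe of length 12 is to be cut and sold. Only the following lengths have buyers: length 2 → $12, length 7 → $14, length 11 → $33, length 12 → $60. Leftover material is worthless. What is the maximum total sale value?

Let f[k] be the best obtainable value from length k. For each k, try every first piece i and keep the best of price[i] + f[k−i].
f[1] = 0
f[2] = 12
f[3] = 12
f[4] = 24  (first piece 2, then f[2]=12)
f[5] = 24
f[6] = 36  (first piece 2, then f[4]=24)
f[7] = 36
f[8] = 48  (first piece 2, then f[6]=36)
f[9] = 48
f[10] = 60  (first piece 2, then f[8]=48)
f[11] = 60
f[12] = 72  (first piece 2, then f[10]=60)
One optimal cutting: 2 + 2 + 2 + 2 + 2 + 2 → $72.

72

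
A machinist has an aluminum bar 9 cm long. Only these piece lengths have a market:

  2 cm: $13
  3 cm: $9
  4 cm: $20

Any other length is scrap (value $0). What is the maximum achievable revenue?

52

Build best[k] bottom-up: best[k] = max over allowed piece i of (p[i] + best[k−i]).
best[1] = 0
best[2] = 13
best[3] = max(13+0, 9+0) = 13
best[4] = max(13+13, 9+0, 20+0) = 26
best[5] = max(13+13, 9+13, 20+0) = 26
best[6] = max(13+26, 9+13, 20+13) = 39
best[7] = max(13+26, 9+26, 20+13) = 39
best[8] = max(13+39, 9+26, 20+26) = 52
best[9] = max(13+39, 9+39, 20+26) = 52
One optimal cutting: pieces 2 + 2 + 2 + 2 with 1 cm of scrap → $52.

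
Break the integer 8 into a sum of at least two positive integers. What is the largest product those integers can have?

18

Fill prod[k] for k=2..8: at each k try every first piece i and multiply by the better of (k−i) uncut or prod[k−i].
prod[2] = 1*max(1,0) = 1*1 = 1
prod[3] = max(1*2, 2*1) = 2
prod[4] = max(1*3, 2*2, 3*1) = 4
prod[5] = max(1*4, 2*3, 3*2, 4*1) = 6
prod[6] = max(1*6, 2*4, 3*3, 4*2, 5*1) = 9
prod[7] = max(1*9, 2*6, 3*4, 4*3, 5*2, 6*1) = 12
prod[8] = max(1*12, 2*9, 3*6, …, 6*2, 7*1) = 18
One optimal split: 3 + 3 + 2; product 3*3*2 = 18.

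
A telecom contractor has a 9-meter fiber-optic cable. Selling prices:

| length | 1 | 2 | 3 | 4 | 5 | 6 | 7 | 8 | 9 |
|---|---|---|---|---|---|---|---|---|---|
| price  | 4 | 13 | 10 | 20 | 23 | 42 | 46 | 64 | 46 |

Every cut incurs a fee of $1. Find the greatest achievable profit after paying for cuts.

67

Let r[k] be the best obtainable value from length k. For each k, try every first piece i and keep the best of price[i] + r[k−i] minus the 1 cut fee when i<k.
r[1] = 4
r[2] = max(4+4-1, 13+0) = 13
r[3] = max(4+13-1, 13+4-1, 10+0) = 16
r[4] = max(4+16-1, 13+13-1, 10+4-1, 20+0) = 25
r[5] = max(4+25-1, 13+16-1, 10+13-1, 20+4-1, 23+0) = 28
r[6] = max(4+28-1, 13+25-1, 10+16-1, 20+13-1, 23+4-1, 42+0) = 42
r[7] = max(4+42-1, 13+28-1, 10+25-1, …, 42+4-1, 46+0) = 46
r[8] = max(4+46-1, 13+42-1, 10+28-1, …, 46+4-1, 64+0) = 64
r[9] = max(4+64-1, 13+46-1, 10+42-1, …, 64+4-1, 46+0) = 67
One optimal plan: pieces 8 + 1 (1 cut) → $68 − $1 = $67.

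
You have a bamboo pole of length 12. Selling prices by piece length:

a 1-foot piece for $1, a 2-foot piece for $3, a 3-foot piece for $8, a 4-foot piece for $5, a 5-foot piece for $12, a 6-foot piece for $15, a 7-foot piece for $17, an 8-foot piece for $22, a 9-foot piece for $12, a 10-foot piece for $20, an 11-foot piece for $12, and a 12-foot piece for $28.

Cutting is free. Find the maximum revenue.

32

Let R[k] be the best obtainable value from length k. For each k, try every first piece i and keep the best of price[i] + R[k−i].
R[1] = 1
R[2] = 3
R[3] = 8
R[4] = 9  (first piece 1, then R[3]=8)
R[5] = 12
R[6] = 16  (first piece 3, then R[3]=8)
R[7] = 17  (first piece 1, then R[6]=16)
R[8] = 22
R[9] = 24  (first piece 3, then R[6]=16)
R[10] = 25  (first piece 1, then R[9]=24)
R[11] = 30  (first piece 3, then R[8]=22)
R[12] = 32  (first piece 3, then R[9]=24)
One optimal cutting: 3 + 3 + 3 + 3 → $8 + $8 + $8 + $8 = $32.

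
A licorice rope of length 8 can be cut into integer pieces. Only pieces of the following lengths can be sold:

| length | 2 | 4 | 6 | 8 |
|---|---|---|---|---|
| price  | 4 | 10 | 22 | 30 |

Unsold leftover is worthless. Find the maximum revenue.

30

Build f[k] bottom-up: f[k] = max over allowed piece i of (p[i] + f[k−i]).
f[1] = 0
f[2] = 4
f[3] = 4
f[4] = 10
f[5] = 10
f[6] = 22
f[7] = 22
f[8] = 30
One optimal cutting: 8 → ¢30.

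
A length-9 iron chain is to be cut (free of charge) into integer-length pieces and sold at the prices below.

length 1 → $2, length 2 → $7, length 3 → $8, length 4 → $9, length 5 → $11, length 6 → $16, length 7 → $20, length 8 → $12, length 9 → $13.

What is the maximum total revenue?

Consider every possible first cut. R[k] is the best of p[i]+R[k−i] over all sellable i≤k.
R[1] = 2
R[2] = 7
R[3] = 9  (first piece 1, then R[2]=7)
R[4] = 14  (first piece 2, then R[2]=7)
R[5] = 16  (first piece 1, then R[4]=14)
R[6] = 21  (first piece 2, then R[4]=14)
R[7] = 23  (first piece 1, then R[6]=21)
R[8] = 28  (first piece 2, then R[6]=21)
R[9] = 30  (first piece 1, then R[8]=28)
One optimal cutting: 2 + 2 + 2 + 2 + 1 → $7 + $7 + $7 + $7 + $2 = $30.

30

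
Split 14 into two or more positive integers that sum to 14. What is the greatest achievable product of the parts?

Define g[k] = max over 1≤i<k of i · max(k−i, g[k−i]); the inner max lets the remainder stay uncut if that's better.
g[2] = 1×max(1,0) = 1×1 = 1
g[3] = max(1×2, 2×1) = 2
g[4] = max(1×3, 2×2, 3×1) = 4
g[5] = max(1×4, 2×3, 3×2, 4×1) = 6
g[6] = max(1×6, 2×4, 3×3, 4×2, 5×1) = 9
g[7] = max(1×9, 2×6, 3×4, 4×3, 5×2, 6×1) = 12
g[8] = max(1×12, 2×9, 3×6, …, 6×2, 7×1) = 18
g[9] = max(1×18, 2×12, 3×9, …, 7×2, 8×1) = 27
g[10] = max(1×27, 2×18, 3×12, …, 8×2, 9×1) = 36
g[11] = max(1×36, 2×27, 3×18, …, 9×2, 10×1) = 54
g[12] = max(1×54, 2×36, 3×27, …, 10×2, 11×1) = 81
g[13] = max(1×81, 2×54, 3×36, …, 11×2, 12×1) = 108
g[14] = max(1×108, 2×81, 3×54, …, 12×2, 13×1) = 162
One optimal split: 3 + 3 + 3 + 3 + 2; product 3×3×3×3×2 = 162.

162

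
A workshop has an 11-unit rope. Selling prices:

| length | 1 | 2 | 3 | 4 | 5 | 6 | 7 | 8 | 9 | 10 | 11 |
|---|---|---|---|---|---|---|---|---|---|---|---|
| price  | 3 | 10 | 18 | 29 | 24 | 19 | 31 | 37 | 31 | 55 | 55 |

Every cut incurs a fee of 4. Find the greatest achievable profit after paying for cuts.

Build net[k] bottom-up: net[k] = max over allowed piece i of (p[i] + net[k−i]) − 4 per cut.
net[1] = 3
net[2] = 10
net[3] = 18
net[4] = 29
net[5] = 28  (first piece 1, then net[4]=29)
net[6] = 35  (first piece 2, then net[4]=29)
net[7] = 43  (first piece 3, then net[4]=29)
net[8] = 54  (first piece 4, then net[4]=29)
net[9] = 53  (first piece 1, then net[8]=54)
net[10] = 60  (first piece 2, then net[8]=54)
net[11] = 68  (first piece 3, then net[8]=54)
One optimal plan: pieces 4 + 4 + 3 (2 cuts) → 76 − 8 = 68.

68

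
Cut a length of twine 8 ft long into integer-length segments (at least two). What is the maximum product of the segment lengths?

18

Fill f[k] for k=2..8: at each k try every first piece i and multiply by the better of (k−i) uncut or f[k−i].
f[2] = 1*max(1,0) = 1*1 = 1
f[3] = 1*max(2,1) = 1*2 = 2
f[4] = 2*max(2,1) = 2*2 = 4
f[5] = 2*max(3,2) = 2*3 = 6
f[6] = 3*max(3,2) = 3*3 = 9
f[7] = 2*max(5,6) = 2*6 = 12
f[8] = 2*max(6,9) = 2*9 = 18
One optimal split: 3 + 3 + 2; product 3*3*2 = 18.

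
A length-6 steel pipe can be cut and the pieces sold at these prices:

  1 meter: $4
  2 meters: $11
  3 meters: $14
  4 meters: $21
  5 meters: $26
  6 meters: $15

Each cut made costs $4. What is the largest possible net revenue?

28

Build r[k] bottom-up: r[k] = max over allowed piece i of (p[i] + r[k−i]) − 4 per cut.
r[1] = 4
r[2] = 11
r[3] = 14
r[4] = 21
r[5] = 26
r[6] = 28  (first piece 2, then r[4]=21)
One optimal plan: pieces 4 + 2 (1 cut) → $32 − $4 = $28.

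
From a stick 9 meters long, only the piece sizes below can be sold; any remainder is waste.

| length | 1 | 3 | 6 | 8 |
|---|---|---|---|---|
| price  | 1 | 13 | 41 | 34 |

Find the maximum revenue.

54

Build f[k] bottom-up: f[k] = max over allowed piece i of (p[i] + f[k−i]).
f[1] = 1
f[2] = 2  (first piece 1, then f[1]=1)
f[3] = max(1+2, 13+0) = 13
f[4] = max(1+13, 13+1) = 14
f[5] = max(1+14, 13+2) = 15
f[6] = max(1+15, 13+13, 41+0) = 41
f[7] = max(1+41, 13+14, 41+1) = 42
f[8] = max(1+42, 13+15, 41+2, 34+0) = 43
f[9] = max(1+43, 13+41, 41+13, 34+1) = 54
One optimal cutting: 6 + 3 → 54.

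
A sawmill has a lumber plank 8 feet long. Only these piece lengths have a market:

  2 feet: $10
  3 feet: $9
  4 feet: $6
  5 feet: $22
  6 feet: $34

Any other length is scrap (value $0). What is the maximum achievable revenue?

44

Consider every possible first cut. r[k] is the best of p[i]+r[k−i] over all sellable i≤k.
r[1] = 0
r[2] = 10
r[3] = 10
r[4] = 20  (first piece 2, then r[2]=10)
r[5] = 22
r[6] = 34
r[7] = 34
r[8] = 44  (first piece 2, then r[6]=34)
One optimal cutting: 6 + 2 → $44.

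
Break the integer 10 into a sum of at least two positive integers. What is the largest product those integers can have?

Define P[k] = max over 1≤i<k of i · max(k−i, P[k−i]); the inner max lets the remainder stay uncut if that's better.
Small cases: P[2]=1, P[3]=2.
P[4] = max(1×3, 2×2, 3×1) = 4
P[5] = max(1×4, 2×3, 3×2, 4×1) = 6
P[6] = max(1×6, 2×4, 3×3, 4×2, 5×1) = 9
P[7] = max(1×9, 2×6, 3×4, 4×3, 5×2, 6×1) = 12
P[8] = max(1×12, 2×9, 3×6, …, 6×2, 7×1) = 18
P[9] = max(1×18, 2×12, 3×9, …, 7×2, 8×1) = 27
P[10] = max(1×27, 2×18, 3×12, …, 8×2, 9×1) = 36
One optimal split: 3 + 3 + 2 + 2; product 3×3×2×2 = 36.

36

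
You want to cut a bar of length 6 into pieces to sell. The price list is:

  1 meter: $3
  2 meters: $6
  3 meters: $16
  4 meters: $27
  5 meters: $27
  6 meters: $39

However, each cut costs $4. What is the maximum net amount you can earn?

39

Let net[k] be the best obtainable value from length k. For each k, try every first piece i and keep the best of price[i] + net[k−i] minus the 4 cut fee when i<k.
net[1] = 3
net[2] = 6
net[3] = 16
net[4] = 27
net[5] = 27
net[6] = 39
Best is to make no cuts and sell whole for $39.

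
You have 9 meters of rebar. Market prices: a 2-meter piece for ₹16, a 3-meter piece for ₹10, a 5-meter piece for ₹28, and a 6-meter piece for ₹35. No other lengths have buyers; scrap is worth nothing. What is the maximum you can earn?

64

Let f[k] be the best obtainable value from length k. For each k, try every first piece i and keep the best of price[i] + f[k−i].
f[1] = 0
f[2] = 16
f[3] = max(16+0, 10+0) = 16
f[4] = max(16+16, 10+0) = 32
f[5] = max(16+16, 10+16, 28+0) = 32
f[6] = max(16+32, 10+16, 28+0, 35+0) = 48
f[7] = max(16+32, 10+32, 28+16, 35+0) = 48
f[8] = max(16+48, 10+32, 28+16, 35+16) = 64
f[9] = max(16+48, 10+48, 28+32, 35+16) = 64
One optimal cutting: pieces 2 + 2 + 2 + 2 with 1 meter of scrap → ₹64.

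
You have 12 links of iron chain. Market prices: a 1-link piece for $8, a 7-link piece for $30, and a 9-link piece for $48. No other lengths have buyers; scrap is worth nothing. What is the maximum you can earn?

96

Build best[k] bottom-up: best[k] = max over allowed piece i of (p[i] + best[k−i]).
best[1] = 8
best[2] = 16  (first piece 1, then best[1]=8)
best[3] = 24  (first piece 1, then best[2]=16)
best[4] = 32  (first piece 1, then best[3]=24)
best[5] = 40  (first piece 1, then best[4]=32)
best[6] = 48  (first piece 1, then best[5]=40)
best[7] = 56  (first piece 1, then best[6]=48)
best[8] = 64  (first piece 1, then best[7]=56)
best[9] = 72  (first piece 1, then best[8]=64)
best[10] = 80  (first piece 1, then best[9]=72)
best[11] = 88  (first piece 1, then best[10]=80)
best[12] = 96  (first piece 1, then best[11]=88)
One optimal cutting: 1 + 1 + 1 + 1 + 1 + 1 + 1 + 1 + 1 + 1 + 1 + 1 → $96.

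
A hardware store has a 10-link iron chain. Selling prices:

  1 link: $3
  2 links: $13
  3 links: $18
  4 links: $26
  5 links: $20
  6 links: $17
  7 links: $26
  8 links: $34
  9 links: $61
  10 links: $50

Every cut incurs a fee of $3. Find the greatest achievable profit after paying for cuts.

Let v[k] be the best obtainable value from length k. For each k, try every first piece i and keep the best of price[i] + v[k−i] minus the 3 cut fee when i<k.
v[1] = 3
v[2] = max(3+3-3, 13+0) = 13
v[3] = max(3+13-3, 13+3-3, 18+0) = 18
v[4] = max(3+18-3, 13+13-3, 18+3-3, 26+0) = 26
v[5] = max(3+26-3, 13+18-3, 18+13-3, 26+3-3, 20+0) = 28
v[6] = max(3+28-3, 13+26-3, 18+18-3, 26+13-3, 20+3-3, 17+0) = 36
v[7] = max(3+36-3, 13+28-3, 18+26-3, …, 17+3-3, 26+0) = 41
v[8] = max(3+41-3, 13+36-3, 18+28-3, …, 26+3-3, 34+0) = 49
v[9] = max(3+49-3, 13+41-3, 18+36-3, …, 34+3-3, 61+0) = 61
v[10] = max(3+61-3, 13+49-3, 18+41-3, …, 61+3-3, 50+0) = 61
One optimal plan: pieces 9 + 1 (1 cut) → $64 − $3 = $61.

61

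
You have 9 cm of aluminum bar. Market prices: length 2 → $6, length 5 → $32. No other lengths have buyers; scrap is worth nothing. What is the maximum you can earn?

44

Let best[k] be the best obtainable value from length k. For each k, try every first piece i and keep the best of price[i] + best[k−i].
best[1] = 0
best[2] = 6
best[3] = 6
best[4] = 12  (first piece 2, then best[2]=6)
best[5] = max(6+6, 32+0) = 32
best[6] = max(6+12, 32+0) = 32
best[7] = max(6+32, 32+6) = 38
best[8] = max(6+32, 32+6) = 38
best[9] = max(6+38, 32+12) = 44
One optimal cutting: 5 + 2 + 2 → $44.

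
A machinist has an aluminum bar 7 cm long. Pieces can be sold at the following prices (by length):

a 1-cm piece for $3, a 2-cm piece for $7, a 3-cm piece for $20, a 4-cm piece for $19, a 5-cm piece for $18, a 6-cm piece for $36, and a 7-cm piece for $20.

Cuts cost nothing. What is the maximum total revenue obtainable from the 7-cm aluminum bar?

43

Let r[k] be the best obtainable value from length k. For each k, try every first piece i and keep the best of price[i] + r[k−i].
r[1] = 3
r[2] = 7
r[3] = 20
r[4] = 23  (first piece 1, then r[3]=20)
r[5] = 27  (first piece 2, then r[3]=20)
r[6] = 40  (first piece 3, then r[3]=20)
r[7] = 43  (first piece 1, then r[6]=40)
One optimal cutting: 3 + 3 + 1 → $20 + $20 + $3 = $43.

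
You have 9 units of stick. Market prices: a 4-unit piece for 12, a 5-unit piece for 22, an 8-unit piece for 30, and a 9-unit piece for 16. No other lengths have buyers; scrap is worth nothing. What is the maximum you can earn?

Consider every possible first cut. f[k] is the best of p[i]+f[k−i] over all sellable i≤k.
f[1] = 0
f[2] = 0
f[3] = 0
f[4] = 12
f[5] = max(12+0, 22+0) = 22
f[6] = max(12+0, 22+0) = 22
f[7] = max(12+0, 22+0) = 22
f[8] = max(12+12, 22+0, 30+0) = 30
f[9] = max(12+22, 22+12, 30+0, 16+0) = 34
One optimal cutting: 5 + 4 → 34.

34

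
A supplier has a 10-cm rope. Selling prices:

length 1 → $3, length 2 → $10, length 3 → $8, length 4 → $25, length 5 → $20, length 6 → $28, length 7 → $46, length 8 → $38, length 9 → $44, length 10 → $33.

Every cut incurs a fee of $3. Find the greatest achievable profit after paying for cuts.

54

Consider every possible first cut. r[k] is the best of p[i]+r[k−i] over all sellable i≤k, charging 3 whenever i<k.
r[1] = 3
r[2] = max(3+3-3, 10+0) = 10
r[3] = max(3+10-3, 10+3-3, 8+0) = 10
r[4] = max(3+10-3, 10+10-3, 8+3-3, 25+0) = 25
r[5] = max(3+25-3, 10+10-3, 8+10-3, 25+3-3, 20+0) = 25
r[6] = max(3+25-3, 10+25-3, 8+10-3, 25+10-3, 20+3-3, 28+0) = 32
r[7] = max(3+32-3, 10+25-3, 8+25-3, …, 28+3-3, 46+0) = 46
r[8] = max(3+46-3, 10+32-3, 8+25-3, …, 46+3-3, 38+0) = 47
r[9] = max(3+47-3, 10+46-3, 8+32-3, …, 38+3-3, 44+0) = 53
r[10] = max(3+53-3, 10+47-3, 8+46-3, …, 44+3-3, 33+0) = 54
One optimal plan: pieces 4 + 4 + 2 (2 cuts) → $60 − $6 = $54.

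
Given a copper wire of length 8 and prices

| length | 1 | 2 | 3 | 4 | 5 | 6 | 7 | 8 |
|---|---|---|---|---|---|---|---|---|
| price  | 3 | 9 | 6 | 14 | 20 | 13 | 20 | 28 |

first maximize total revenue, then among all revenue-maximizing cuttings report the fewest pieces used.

4

Build r[k] bottom-up: r[k] = max over allowed piece i of (p[i] + r[k−i]).
r[1] = 3
r[2] = max(3+3, 9+0) = 9
r[3] = max(3+9, 9+3, 6+0) = 12
r[4] = max(3+12, 9+9, 6+3, 14+0) = 18
r[5] = max(3+18, 9+12, 6+9, 14+3, 20+0) = 21
r[6] = max(3+21, 9+18, 6+12, 14+9, 20+3, 13+0) = 27
r[7] = max(3+27, 9+21, 6+18, …, 13+3, 20+0) = 30
r[8] = max(3+30, 9+27, 6+21, …, 20+3, 28+0) = 36
Maximum revenue is €36.
Now minimize piece count subject to staying optimal: for each k, pieces[k] = 1 + min over i with p[i]+r[k−i]=r[k] of pieces[k−i].
pieces[5] = 3
pieces[6] = 3
pieces[7] = 4
pieces[8] = 4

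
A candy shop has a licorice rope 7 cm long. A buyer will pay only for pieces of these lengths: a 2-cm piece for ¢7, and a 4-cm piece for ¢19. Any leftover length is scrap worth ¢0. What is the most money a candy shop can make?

26

Build r[k] bottom-up: r[k] = max over allowed piece i of (p[i] + r[k−i]).
r[1] = 0
r[2] = 7
r[3] = 7
r[4] = max(7+7, 19+0) = 19
r[5] = max(7+7, 19+0) = 19
r[6] = max(7+19, 19+7) = 26
r[7] = max(7+19, 19+7) = 26
One optimal cutting: pieces 4 + 2 with 1 cm of scrap → ¢26.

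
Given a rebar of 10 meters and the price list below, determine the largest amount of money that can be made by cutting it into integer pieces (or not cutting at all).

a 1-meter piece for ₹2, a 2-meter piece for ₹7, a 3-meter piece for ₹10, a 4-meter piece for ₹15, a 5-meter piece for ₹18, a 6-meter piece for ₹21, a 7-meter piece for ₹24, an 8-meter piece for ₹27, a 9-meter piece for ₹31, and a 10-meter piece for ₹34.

37

Build v[k] bottom-up: v[k] = max over allowed piece i of (p[i] + v[k−i]).
v[1] = 2
v[2] = max(2+2, 7+0) = 7
v[3] = max(2+7, 7+2, 10+0) = 10
v[4] = max(2+10, 7+7, 10+2, 15+0) = 15
v[5] = max(2+15, 7+10, 10+7, 15+2, 18+0) = 18
v[6] = max(2+18, 7+15, 10+10, 15+7, 18+2, 21+0) = 22
v[7] = max(2+22, 7+18, 10+15, …, 21+2, 24+0) = 25
v[8] = max(2+25, 7+22, 10+18, …, 24+2, 27+0) = 30
v[9] = max(2+30, 7+25, 10+22, …, 27+2, 31+0) = 33
v[10] = max(2+33, 7+30, 10+25, …, 31+2, 34+0) = 37
One optimal cutting: 4 + 4 + 2 → ₹15 + ₹15 + ₹7 = ₹37.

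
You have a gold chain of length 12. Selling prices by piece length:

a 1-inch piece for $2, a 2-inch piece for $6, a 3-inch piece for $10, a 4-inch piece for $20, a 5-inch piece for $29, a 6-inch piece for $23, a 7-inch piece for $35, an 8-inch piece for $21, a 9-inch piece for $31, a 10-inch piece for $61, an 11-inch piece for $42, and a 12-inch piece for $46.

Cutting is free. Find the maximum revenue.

67

Let r[k] be the best obtainable value from length k. For each k, try every first piece i and keep the best of price[i] + r[k−i].
r[1] = 2
r[2] = max(2+2, 6+0) = 6
r[3] = max(2+6, 6+2, 10+0) = 10
r[4] = max(2+10, 6+6, 10+2, 20+0) = 20
r[5] = max(2+20, 6+10, 10+6, 20+2, 29+0) = 29
r[6] = max(2+29, 6+20, 10+10, 20+6, 29+2, 23+0) = 31
r[7] = max(2+31, 6+29, 10+20, …, 23+2, 35+0) = 35
r[8] = max(2+35, 6+31, 10+29, …, 35+2, 21+0) = 40
r[9] = max(2+40, 6+35, 10+31, …, 21+2, 31+0) = 49
r[10] = max(2+49, 6+40, 10+35, …, 31+2, 61+0) = 61
r[11] = max(2+61, 6+49, 10+40, …, 61+2, 42+0) = 63
r[12] = max(2+63, 6+61, 10+49, …, 42+2, 46+0) = 67
One optimal cutting: 10 + 2 → $61 + $6 = $67.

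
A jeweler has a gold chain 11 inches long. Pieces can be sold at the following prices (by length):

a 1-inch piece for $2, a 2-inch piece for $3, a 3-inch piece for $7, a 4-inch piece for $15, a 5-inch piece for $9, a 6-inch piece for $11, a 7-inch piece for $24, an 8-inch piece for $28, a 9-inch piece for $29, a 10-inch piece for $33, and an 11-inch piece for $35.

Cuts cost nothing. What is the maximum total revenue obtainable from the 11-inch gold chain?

39

Let R[k] be the best obtainable value from length k. For each k, try every first piece i and keep the best of price[i] + R[k−i].
R[1] = 2
R[2] = max(2+2, 3+0) = 4
R[3] = max(2+4, 3+2, 7+0) = 7
R[4] = max(2+7, 3+4, 7+2, 15+0) = 15
R[5] = max(2+15, 3+7, 7+4, 15+2, 9+0) = 17
R[6] = max(2+17, 3+15, 7+7, 15+4, 9+2, 11+0) = 19
R[7] = max(2+19, 3+17, 7+15, …, 11+2, 24+0) = 24
R[8] = max(2+24, 3+19, 7+17, …, 24+2, 28+0) = 30
R[9] = max(2+30, 3+24, 7+19, …, 28+2, 29+0) = 32
R[10] = max(2+32, 3+30, 7+24, …, 29+2, 33+0) = 34
R[11] = max(2+34, 3+32, 7+30, …, 33+2, 35+0) = 39
One optimal cutting: 7 + 4 → $24 + $15 = $39.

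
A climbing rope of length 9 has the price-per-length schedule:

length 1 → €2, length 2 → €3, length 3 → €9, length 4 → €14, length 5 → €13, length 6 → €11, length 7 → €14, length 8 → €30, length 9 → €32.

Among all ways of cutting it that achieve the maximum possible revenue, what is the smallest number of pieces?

1

Consider every possible first cut. r[k] is the best of p[i]+r[k−i] over all sellable i≤k.
r[1] = 2
r[2] = 4  (first piece 1, then r[1]=2)
r[3] = 9
r[4] = 14
r[5] = 16  (first piece 1, then r[4]=14)
r[6] = 18  (first piece 1, then r[5]=16)
r[7] = 23  (first piece 3, then r[4]=14)
r[8] = 30
r[9] = 32  (first piece 1, then r[8]=30)
Maximum revenue is €32.
Now minimize piece count subject to staying optimal: for each k, pieces[k] = 1 + min over i with p[i]+r[k−i]=r[k] of pieces[k−i].
pieces[6] = 2
pieces[7] = 2
pieces[8] = 1
pieces[9] = 1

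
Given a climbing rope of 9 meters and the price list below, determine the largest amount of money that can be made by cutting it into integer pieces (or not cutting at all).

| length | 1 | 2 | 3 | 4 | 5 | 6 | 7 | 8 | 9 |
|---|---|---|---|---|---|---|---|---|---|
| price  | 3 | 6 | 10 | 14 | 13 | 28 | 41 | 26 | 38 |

47

Consider every possible first cut. R[k] is the best of p[i]+R[k−i] over all sellable i≤k.
R[1] = 3
R[2] = max(3+3, 6+0) = 6
R[3] = max(3+6, 6+3, 10+0) = 10
R[4] = max(3+10, 6+6, 10+3, 14+0) = 14
R[5] = max(3+14, 6+10, 10+6, 14+3, 13+0) = 17
R[6] = max(3+17, 6+14, 10+10, 14+6, 13+3, 28+0) = 28
R[7] = max(3+28, 6+17, 10+14, …, 28+3, 41+0) = 41
R[8] = max(3+41, 6+28, 10+17, …, 41+3, 26+0) = 44
R[9] = max(3+44, 6+41, 10+28, …, 26+3, 38+0) = 47
One optimal cutting: 7 + 1 + 1 → €41 + €3 + €3 = €47.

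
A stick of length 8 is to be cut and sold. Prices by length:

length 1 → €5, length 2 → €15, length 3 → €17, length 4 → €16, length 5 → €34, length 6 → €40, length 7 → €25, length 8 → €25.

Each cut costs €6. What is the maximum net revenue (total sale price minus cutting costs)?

Consider every possible first cut. r[k] is the best of p[i]+r[k−i] over all sellable i≤k, charging 6 whenever i<k.
r[1] = 5
r[2] = 15
r[3] = 17
r[4] = 24  (first piece 2, then r[2]=15)
r[5] = 34
r[6] = 40
r[7] = 43  (first piece 2, then r[5]=34)
r[8] = 49  (first piece 2, then r[6]=40)
One optimal plan: pieces 6 + 2 (1 cut) → €55 − €6 = €49.

49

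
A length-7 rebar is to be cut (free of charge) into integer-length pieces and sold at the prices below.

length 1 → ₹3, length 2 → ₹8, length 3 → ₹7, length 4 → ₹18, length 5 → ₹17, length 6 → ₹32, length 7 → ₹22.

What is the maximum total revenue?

35

Consider every possible first cut. best[k] is the best of p[i]+best[k−i] over all sellable i≤k.
best[1] = 3
best[2] = max(3+3, 8+0) = 8
best[3] = max(3+8, 8+3, 7+0) = 11
best[4] = max(3+11, 8+8, 7+3, 18+0) = 18
best[5] = max(3+18, 8+11, 7+8, 18+3, 17+0) = 21
best[6] = max(3+21, 8+18, 7+11, 18+8, 17+3, 32+0) = 32
best[7] = max(3+32, 8+21, 7+18, …, 32+3, 22+0) = 35
One optimal cutting: 6 + 1 → ₹32 + ₹3 = ₹35.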